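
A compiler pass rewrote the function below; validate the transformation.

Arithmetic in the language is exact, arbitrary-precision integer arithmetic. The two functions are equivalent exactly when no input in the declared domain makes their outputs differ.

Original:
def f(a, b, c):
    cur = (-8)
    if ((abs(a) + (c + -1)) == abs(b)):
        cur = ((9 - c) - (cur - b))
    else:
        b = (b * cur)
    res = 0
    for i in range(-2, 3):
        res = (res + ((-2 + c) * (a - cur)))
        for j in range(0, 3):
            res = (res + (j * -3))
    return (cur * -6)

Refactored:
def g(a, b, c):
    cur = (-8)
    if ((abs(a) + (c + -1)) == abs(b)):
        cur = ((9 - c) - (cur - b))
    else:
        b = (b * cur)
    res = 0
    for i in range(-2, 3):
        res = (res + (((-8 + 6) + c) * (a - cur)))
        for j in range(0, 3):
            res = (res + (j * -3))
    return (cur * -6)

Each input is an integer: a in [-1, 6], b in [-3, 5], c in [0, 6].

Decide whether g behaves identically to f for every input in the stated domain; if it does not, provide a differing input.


Comparing the listings, the differences include: arithmetic usage differs, and constant usage differs.
One worked example (a=4, b=4, c=4) — f: cur := -8 | ((abs(a) + (c + -1)) == abs(b)): false | b := -32 | res := 0 | iter i=-2: | res := 24 | iter j=0: | res := 24 | iter j=1: | res := 21 | iter j=2: | res := 15 | iter i=-1: | res := 39 | iter j=0: | res := 39 | iter j=1: | res := 36 | iter j=2: | res := 30 | iter i=0: | res := 54 | iter j=0: | res := 54 | iter j=1: | res := 51 | iter j=2: | res := 45 | iter i=1: | res := 69 | iter j=0: | res := 69 | iter j=1: | res := 66 | iter j=2: | res := 60 | iter i=2: | res := 84 | iter j=0: | res := 84 | iter j=1: | res := 81 | iter j=2: | res := 75 | result 48; g: cur := -8 | ((abs(a) + (c + -1)) == abs(b)): false | b := -32 | res := 0 | iter i=-2: | res := 24 | iter j=0: | res := 24 | iter j=1: | res := 21 | iter j=2: | res := 15 | iter i=-1: | res := 39 | iter j=0: | res := 39 | iter j=1: | res := 36 | iter j=2: | res := 30 | iter i=0: | res := 54 | iter j=0: | res := 54 | iter j=1: | res := 51 | iter j=2: | res := 45 | iter i=1: | res := 69 | iter j=0: | res := 69 | iter j=1: | res := 66 | iter j=2: | res := 60 | iter i=2: | res := 84 | iter j=0: | res := 84 | iter j=1: | res := 81 | iter j=2: | res := 75 | result 48; agreement on 48.
Checked all 504 inputs in the declared domain: the outputs agree on every one.
verdict: equivalent


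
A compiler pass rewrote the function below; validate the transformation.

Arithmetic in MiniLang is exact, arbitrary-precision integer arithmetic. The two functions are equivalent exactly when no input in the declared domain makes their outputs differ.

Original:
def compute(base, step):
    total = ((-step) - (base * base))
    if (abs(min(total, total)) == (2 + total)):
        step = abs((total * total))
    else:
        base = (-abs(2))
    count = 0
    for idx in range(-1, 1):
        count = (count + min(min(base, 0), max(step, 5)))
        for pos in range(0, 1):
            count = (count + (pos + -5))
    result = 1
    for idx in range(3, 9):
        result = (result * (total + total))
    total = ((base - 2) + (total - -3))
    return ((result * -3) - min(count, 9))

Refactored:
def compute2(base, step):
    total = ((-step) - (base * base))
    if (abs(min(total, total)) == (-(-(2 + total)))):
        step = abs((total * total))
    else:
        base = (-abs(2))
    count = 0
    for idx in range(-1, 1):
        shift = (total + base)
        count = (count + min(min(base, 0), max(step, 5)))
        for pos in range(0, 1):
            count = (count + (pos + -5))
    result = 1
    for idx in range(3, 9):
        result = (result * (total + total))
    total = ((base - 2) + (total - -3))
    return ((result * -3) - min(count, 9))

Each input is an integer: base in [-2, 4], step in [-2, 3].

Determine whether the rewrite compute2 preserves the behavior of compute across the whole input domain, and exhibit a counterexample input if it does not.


Reading the diff, among the changes: statement counts differ, and arithmetic usage differs, and local variable names differ.
One worked example (base=3, step=-2) — compute: total becomes -7; next (abs(min(total, total)) == (2 + total)) evaluates to false; next base becomes -2; next count becomes 0; next at idx=-1:; next count becomes -2; next at pos=0:; next count becomes -7; next at idx=0:; next count becomes -9; next at pos=0:; next count becomes -14; next result becomes 1; next at idx=3:; next result becomes -14; next at idx=4:; next result becomes 196; next at idx=5:; next result becomes -2744; next at idx=6:; next result becomes 38416; next at idx=7:; next result becomes -537824; next at idx=8:; next result becomes 7529536; next total becomes -8; next final value -22588594; compute2: total becomes -7; next (abs(min(total, total)) == (-(-(2 + total)))) evaluates to false; next base becomes -2; next count becomes 0; next at idx=-1:; next shift becomes -9; next count becomes -2; next at pos=0:; next count becomes -7; next at idx=0:; next shift becomes -9; next count becomes -9; next at pos=0:; next count becomes -14; next result becomes 1; next at idx=3:; next result becomes -14; next at idx=4:; next result becomes 196; next at idx=5:; next result becomes -2744; next at idx=6:; next result becomes 38416; next at idx=7:; next result becomes -537824; next at idx=8:; next result becomes 7529536; next total becomes -8; next final value -22588594; agreement on -22588594.
Checked all 42 inputs in the declared domain: the outputs agree on every one.
verdict: equivalent


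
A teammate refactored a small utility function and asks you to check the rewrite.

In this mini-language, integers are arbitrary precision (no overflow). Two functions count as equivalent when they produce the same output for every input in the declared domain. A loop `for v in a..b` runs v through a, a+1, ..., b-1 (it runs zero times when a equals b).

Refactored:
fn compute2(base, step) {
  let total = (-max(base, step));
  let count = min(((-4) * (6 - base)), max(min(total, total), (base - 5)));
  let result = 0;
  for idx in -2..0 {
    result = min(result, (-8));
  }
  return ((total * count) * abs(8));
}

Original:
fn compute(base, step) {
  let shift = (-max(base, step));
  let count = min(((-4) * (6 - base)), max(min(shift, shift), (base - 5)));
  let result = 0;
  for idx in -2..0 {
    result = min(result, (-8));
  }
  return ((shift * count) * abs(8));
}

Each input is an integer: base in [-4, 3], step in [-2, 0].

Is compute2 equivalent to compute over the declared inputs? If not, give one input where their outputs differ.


This is a faithful refactor — local variable names differ, but the computed results match everywhere.
Spot check at base=-3, step=-1 — compute: shift becomes 1; next count becomes -36; next result becomes 0; next at idx=-2:; next result becomes -8; next at idx=-1:; next result becomes -8; next final value -288. compute2: total becomes 1; next count becomes -36; next result becomes 0; next at idx=-2:; next result becomes -8; next at idx=-1:; next result becomes -8; next final value -288. Both give -288.
Checked all 24 inputs in the declared domain: the outputs agree on every one.
verdict: equivalent


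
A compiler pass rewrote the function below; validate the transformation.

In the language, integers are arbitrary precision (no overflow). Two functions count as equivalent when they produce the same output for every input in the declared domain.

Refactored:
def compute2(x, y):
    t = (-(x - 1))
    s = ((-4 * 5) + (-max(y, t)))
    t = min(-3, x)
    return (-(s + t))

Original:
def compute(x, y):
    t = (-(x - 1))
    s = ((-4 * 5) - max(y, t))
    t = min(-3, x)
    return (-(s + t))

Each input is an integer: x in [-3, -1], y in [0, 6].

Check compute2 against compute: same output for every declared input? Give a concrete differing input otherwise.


Differences: arithmetic usage differs — yet all 21 inputs agree.
verdict: equivalent


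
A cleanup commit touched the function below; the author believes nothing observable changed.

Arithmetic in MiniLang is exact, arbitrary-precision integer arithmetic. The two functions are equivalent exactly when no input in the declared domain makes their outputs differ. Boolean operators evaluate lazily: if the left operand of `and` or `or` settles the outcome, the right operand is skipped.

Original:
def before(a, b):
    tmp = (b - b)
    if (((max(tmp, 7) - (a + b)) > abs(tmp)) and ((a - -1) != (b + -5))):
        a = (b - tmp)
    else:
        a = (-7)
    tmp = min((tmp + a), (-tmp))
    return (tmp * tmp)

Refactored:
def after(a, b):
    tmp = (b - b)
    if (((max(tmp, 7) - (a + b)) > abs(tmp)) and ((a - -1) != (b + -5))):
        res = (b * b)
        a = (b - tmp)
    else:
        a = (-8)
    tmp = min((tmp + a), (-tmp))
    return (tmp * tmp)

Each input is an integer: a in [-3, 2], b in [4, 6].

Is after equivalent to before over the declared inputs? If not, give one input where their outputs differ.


These are not equivalent — on a=-2, b=4 the outputs split (49 vs 64).
before: tmp := 0 | (((max(tmp, 7) - (a + b)) > abs(tmp)) and ((a - -1) != (b + -5))): false | a := -7 | tmp := -7 | result 49
after: tmp := 0 | (((max(tmp, 7) - (a + b)) > abs(tmp)) and ((a - -1) != (b + -5))): false | a := -8 | tmp := -8 | result 64
verdict: not equivalent; witness: a=-2, b=4


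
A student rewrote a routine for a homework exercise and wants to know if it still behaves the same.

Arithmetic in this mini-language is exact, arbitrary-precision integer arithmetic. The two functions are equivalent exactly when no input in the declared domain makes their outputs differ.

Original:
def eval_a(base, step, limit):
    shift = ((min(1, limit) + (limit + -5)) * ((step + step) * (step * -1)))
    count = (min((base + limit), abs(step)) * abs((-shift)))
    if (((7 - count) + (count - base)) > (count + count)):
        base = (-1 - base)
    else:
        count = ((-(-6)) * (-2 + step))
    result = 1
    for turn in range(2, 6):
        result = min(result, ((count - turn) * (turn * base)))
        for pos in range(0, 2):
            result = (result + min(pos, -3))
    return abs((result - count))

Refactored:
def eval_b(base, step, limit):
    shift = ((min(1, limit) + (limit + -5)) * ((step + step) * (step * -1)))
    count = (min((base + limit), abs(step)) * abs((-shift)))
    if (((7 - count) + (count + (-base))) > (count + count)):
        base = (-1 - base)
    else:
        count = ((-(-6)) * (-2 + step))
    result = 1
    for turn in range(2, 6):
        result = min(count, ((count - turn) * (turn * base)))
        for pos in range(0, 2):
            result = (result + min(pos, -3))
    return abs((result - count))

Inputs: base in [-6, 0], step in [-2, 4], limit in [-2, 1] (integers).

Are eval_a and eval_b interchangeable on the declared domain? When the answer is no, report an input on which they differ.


Try base=-1, step=-2, limit=-2.
eval_a: shift := 72 | count := -216 | (((7 - count) + (count - base)) > (count + count)): true | base := 0 | result := 1 | iter turn=2: | result := 0 | iter pos=0: | result := -3 | iter pos=1: | result := -6 | iter turn=3: | result := -6 | iter pos=0: | result := -9 | iter pos=1: | result := -12 | iter turn=4: | result := -12 | iter pos=0: | result := -15 | iter pos=1: | result := -18 | iter turn=5: | result := -18 | iter pos=0: | result := -21 | iter pos=1: | result := -24 | result 192
eval_b: shift := 72 | count := -216 | (((7 - count) + (count + (-base))) > (count + count)): true | base := 0 | result := 1 | iter turn=2: | result := -216 | iter pos=0: | result := -219 | iter pos=1: | result := -222 | iter turn=3: | result := -216 | iter pos=0: | result := -219 | iter pos=1: | result := -222 | iter turn=4: | result := -216 | iter pos=0: | result := -219 | iter pos=1: | result := -222 | iter turn=5: | result := -216 | iter pos=0: | result := -219 | iter pos=1: | result := -222 | result 6
192 and 6 differ, so these are not the same function on this domain.
verdict: not equivalent; witness: base=-1, step=-2, limit=-2


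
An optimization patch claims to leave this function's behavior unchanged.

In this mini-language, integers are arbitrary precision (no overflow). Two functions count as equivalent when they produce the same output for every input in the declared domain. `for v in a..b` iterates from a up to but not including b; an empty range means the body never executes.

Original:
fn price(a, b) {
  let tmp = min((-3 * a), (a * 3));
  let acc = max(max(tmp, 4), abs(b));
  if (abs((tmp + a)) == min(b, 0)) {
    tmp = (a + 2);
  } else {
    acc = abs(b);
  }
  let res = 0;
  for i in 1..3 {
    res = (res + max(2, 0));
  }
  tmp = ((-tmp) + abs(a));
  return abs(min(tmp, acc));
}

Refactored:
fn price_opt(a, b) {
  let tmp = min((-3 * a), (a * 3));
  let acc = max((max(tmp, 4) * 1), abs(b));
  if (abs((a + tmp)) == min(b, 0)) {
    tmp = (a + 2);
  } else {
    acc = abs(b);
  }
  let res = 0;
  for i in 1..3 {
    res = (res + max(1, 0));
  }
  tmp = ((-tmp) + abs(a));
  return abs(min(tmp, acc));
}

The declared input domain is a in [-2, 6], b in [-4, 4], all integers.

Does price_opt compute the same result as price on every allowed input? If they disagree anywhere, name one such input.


The edit looks behavioral (`2` became `1`), but over these ranges it never changes the outcome; all 81 inputs agree.
verdict: equivalent


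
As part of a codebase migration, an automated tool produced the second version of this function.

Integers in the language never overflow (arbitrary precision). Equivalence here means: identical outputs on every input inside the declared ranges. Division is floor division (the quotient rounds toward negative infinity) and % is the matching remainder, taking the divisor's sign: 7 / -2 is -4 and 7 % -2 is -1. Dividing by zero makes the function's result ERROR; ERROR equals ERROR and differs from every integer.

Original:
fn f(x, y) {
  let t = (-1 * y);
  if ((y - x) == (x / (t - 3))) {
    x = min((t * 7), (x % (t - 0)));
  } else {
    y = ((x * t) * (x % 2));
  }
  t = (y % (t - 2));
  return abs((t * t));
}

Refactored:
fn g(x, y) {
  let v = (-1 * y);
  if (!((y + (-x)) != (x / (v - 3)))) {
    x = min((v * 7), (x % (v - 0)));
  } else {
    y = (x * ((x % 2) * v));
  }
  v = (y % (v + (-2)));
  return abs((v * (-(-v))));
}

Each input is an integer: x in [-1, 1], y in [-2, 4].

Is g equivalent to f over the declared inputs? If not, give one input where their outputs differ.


The two are interchangeable: comparison usage differs; local variable names differ; arithmetic usage differs; boolean connective usage differs, and every declared input agrees.
Spot check at x=0, y=3 — f: t becomes -3; next ((y - x) == (x / (t - 3))) evaluates to false; next y becomes 0; next t becomes 0; next final value 0. g: v becomes -3; next (!((y + (-x)) != (x / (v - 3)))) evaluates to false; next y becomes 0; next v becomes 0; next final value 0. Both give 0.
Checked all 21 inputs in the declared domain: the outputs agree on every one.
verdict: equivalent


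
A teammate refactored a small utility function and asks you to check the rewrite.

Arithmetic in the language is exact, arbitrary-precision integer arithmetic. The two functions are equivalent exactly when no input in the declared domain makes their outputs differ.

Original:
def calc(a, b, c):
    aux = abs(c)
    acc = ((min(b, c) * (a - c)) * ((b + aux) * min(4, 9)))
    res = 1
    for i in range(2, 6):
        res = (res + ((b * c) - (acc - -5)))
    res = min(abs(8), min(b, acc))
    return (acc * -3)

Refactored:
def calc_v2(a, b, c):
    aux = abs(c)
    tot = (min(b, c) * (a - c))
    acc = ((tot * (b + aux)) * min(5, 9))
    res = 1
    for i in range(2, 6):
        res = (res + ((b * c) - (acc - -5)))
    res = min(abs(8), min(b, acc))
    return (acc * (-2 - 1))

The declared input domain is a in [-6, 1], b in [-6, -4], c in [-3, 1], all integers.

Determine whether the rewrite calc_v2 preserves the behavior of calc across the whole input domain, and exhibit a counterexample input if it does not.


Evaluate both at a=-6, b=-6, c=-3.
calc: aux := 3 | acc := -216 | res := 1 | iter i=2: | res := 230 | iter i=3: | res := 459 | iter i=4: | res := 688 | iter i=5: | res := 917 | res := -216 | result 648
calc_v2: aux := 3 | tot := 18 | acc := -270 | res := 1 | iter i=2: | res := 284 | iter i=3: | res := 567 | iter i=4: | res := 850 | iter i=5: | res := 1133 | res := -270 | result 810
648 != 810, so the rewrite changes behavior.
verdict: not equivalent; witness: a=-6, b=-6, c=-3


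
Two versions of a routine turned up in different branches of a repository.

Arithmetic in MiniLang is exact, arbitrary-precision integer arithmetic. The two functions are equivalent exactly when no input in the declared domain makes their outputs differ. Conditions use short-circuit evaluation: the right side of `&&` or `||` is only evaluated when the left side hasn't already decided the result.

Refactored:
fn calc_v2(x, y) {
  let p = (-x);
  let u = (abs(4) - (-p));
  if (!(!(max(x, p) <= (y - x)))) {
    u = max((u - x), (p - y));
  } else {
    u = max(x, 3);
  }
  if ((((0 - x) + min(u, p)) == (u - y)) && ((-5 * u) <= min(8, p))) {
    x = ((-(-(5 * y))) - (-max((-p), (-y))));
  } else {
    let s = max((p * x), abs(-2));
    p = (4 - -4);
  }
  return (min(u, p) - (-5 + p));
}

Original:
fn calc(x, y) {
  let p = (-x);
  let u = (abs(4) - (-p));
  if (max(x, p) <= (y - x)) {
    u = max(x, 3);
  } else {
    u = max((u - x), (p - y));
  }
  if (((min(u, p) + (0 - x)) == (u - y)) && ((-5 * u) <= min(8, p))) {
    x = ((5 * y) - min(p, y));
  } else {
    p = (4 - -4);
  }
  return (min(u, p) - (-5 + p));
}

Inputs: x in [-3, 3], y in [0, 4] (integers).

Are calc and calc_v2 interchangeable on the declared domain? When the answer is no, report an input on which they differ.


On input x=-3, y=0, calc returns 0 while calc_v2 returns 5.
verdict: not equivalent; witness: x=-3, y=0


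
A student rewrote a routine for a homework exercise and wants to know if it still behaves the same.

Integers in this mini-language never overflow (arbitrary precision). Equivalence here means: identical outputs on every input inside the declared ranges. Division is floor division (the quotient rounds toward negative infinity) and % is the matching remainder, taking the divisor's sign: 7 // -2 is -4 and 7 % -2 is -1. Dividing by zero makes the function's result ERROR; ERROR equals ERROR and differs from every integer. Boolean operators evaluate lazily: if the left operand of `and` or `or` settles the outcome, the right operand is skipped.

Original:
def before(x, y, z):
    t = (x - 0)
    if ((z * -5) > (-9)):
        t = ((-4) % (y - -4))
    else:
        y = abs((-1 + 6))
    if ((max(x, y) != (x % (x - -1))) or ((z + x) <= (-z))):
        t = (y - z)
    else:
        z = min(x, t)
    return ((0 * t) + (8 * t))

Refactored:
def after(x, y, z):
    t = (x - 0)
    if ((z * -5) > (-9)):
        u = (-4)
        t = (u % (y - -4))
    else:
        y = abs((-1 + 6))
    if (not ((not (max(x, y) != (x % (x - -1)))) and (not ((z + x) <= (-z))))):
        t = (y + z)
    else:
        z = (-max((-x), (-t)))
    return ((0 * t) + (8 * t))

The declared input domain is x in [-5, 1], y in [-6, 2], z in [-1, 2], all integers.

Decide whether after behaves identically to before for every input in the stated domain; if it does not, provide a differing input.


Run the pair on x=-5, y=-6, z=-1.
before: t becomes -5; next ((z * -5) > (-9)) evaluates to true; next t becomes 0; next ((max(x, y) != (x % (x - -1))) or ((z + x) <= (-z))) evaluates to true; next t becomes -5; next final value -40
after: t becomes -5; next ((z * -5) > (-9)) evaluates to true; next u becomes -4; next t becomes 0; next (not ((not (max(x, y) != (x % (x - -1)))) and (not ((z + x) <= (-z))))) evaluates to true; next t becomes -7; next final value -56
-40 != -56, so the rewrite changes behavior.
verdict: not equivalent; witness: x=-5, y=-6, z=-1


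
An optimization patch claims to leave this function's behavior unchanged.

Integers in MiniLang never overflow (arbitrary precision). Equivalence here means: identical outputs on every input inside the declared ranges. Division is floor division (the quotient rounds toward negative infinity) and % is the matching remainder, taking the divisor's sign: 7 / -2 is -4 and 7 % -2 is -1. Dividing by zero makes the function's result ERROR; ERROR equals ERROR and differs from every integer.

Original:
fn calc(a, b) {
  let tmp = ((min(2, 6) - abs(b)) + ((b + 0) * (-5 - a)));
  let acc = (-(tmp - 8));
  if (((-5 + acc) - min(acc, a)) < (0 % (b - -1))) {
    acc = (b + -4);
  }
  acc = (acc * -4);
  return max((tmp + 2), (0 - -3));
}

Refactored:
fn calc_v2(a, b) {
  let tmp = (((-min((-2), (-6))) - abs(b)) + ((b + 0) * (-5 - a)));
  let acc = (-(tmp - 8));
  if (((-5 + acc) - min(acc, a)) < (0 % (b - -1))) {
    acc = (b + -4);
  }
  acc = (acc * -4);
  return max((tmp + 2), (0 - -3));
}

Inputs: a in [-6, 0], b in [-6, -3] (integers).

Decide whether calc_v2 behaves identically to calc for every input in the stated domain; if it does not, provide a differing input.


Consider the input a=-5, b=-4.
calc: tmp = -2; acc = 10; (((-5 + acc) - min(acc, a)) < (0 % (b - -1))) -> false; acc = -40; return 3
calc_v2: tmp = 2; acc = 6; (((-5 + acc) - min(acc, a)) < (0 % (b - -1))) -> false; acc = -24; return 4
3 vs 4 — the two versions disagree here.
verdict: not equivalent; witness: a=-5, b=-4


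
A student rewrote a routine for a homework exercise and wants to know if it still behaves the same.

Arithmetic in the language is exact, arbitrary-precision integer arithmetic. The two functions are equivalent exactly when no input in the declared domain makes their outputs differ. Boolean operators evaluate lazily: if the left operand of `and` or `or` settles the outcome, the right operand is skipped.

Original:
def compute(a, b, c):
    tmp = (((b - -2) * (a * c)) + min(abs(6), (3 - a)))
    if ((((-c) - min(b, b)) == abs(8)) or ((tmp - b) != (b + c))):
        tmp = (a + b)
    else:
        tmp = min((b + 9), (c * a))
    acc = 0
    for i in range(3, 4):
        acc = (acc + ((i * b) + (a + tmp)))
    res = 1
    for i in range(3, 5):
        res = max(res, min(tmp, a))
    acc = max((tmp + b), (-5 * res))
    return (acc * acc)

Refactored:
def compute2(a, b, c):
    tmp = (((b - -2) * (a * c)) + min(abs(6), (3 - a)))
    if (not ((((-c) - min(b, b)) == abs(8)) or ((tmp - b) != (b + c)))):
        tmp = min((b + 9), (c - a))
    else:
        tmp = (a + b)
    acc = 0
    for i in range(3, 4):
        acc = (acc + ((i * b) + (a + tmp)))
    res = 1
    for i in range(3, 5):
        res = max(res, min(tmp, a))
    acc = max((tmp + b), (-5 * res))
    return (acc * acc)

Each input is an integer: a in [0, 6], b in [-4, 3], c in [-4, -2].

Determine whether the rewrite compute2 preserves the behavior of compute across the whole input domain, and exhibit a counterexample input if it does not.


Consider the input a=0, b=3, c=-3.
compute: tmp becomes 3; next ((((-c) - min(b, b)) == abs(8)) or ((tmp - b) != (b + c))) evaluates to false; next tmp becomes 0; next acc becomes 0; next at i=3:; next acc becomes 9; next res becomes 1; next at i=3:; next res becomes 1; next at i=4:; next res becomes 1; next acc becomes 3; next final value 9
compute2: tmp becomes 3; next (not ((((-c) - min(b, b)) == abs(8)) or ((tmp - b) != (b + c)))) evaluates to true; next tmp becomes -3; next acc becomes 0; next at i=3:; next acc becomes 6; next res becomes 1; next at i=3:; next res becomes 1; next at i=4:; next res becomes 1; next acc becomes 0; next final value 0
9 and 0 differ, so these are not the same function on this domain.
verdict: not equivalent; witness: a=0, b=3, c=-3


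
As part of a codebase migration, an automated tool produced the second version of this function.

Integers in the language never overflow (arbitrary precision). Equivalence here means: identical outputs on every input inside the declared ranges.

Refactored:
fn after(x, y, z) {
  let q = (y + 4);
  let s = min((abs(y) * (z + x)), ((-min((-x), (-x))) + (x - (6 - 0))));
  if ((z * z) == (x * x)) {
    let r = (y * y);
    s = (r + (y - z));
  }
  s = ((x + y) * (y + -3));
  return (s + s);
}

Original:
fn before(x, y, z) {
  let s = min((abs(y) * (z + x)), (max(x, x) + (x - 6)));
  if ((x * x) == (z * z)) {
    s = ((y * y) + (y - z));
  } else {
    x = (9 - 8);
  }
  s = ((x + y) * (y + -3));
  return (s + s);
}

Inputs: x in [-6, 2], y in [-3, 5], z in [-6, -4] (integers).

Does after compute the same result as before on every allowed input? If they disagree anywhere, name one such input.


Try x=-6, y=-3, z=-5.
before: s=-33, then ((x * x) == (z * z)) is false, then x=1, then s=12, then returns 24
after: q=1, then s=-33, then ((z * z) == (x * x)) is false, then s=54, then returns 108
24 vs 108 — the two versions disagree here.
verdict: not equivalent; witness: x=-6, y=-3, z=-5


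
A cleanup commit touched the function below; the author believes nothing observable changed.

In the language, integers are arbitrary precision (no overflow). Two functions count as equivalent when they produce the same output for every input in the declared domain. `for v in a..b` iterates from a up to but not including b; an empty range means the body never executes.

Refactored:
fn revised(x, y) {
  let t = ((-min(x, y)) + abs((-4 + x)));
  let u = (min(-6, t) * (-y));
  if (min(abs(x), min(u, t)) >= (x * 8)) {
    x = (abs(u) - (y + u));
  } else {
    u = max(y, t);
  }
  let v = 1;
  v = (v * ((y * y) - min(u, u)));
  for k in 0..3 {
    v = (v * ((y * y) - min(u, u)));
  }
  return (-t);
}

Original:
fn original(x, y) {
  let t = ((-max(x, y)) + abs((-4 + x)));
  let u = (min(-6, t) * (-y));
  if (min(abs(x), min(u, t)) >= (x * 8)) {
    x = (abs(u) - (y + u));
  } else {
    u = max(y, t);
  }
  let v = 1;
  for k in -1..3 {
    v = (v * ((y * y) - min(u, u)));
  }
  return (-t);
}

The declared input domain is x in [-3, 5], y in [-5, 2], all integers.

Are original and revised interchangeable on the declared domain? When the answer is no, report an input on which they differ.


Try x=-3, y=-5.
original: t := 10 | u := -30 | (min(abs(x), min(u, t)) >= (x * 8)): false | u := 10 | v := 1 | iter k=-1: | v := 15 | iter k=0: | v := 225 | iter k=1: | v := 3375 | iter k=2: | v := 50625 | result -10
revised: t := 12 | u := -30 | (min(abs(x), min(u, t)) >= (x * 8)): false | u := 12 | v := 1 | v := 13 | iter k=0: | v := 169 | iter k=1: | v := 2197 | iter k=2: | v := 28561 | result -12
-10 != -12, so the rewrite changes behavior.
verdict: not equivalent; witness: x=-3, y=-5


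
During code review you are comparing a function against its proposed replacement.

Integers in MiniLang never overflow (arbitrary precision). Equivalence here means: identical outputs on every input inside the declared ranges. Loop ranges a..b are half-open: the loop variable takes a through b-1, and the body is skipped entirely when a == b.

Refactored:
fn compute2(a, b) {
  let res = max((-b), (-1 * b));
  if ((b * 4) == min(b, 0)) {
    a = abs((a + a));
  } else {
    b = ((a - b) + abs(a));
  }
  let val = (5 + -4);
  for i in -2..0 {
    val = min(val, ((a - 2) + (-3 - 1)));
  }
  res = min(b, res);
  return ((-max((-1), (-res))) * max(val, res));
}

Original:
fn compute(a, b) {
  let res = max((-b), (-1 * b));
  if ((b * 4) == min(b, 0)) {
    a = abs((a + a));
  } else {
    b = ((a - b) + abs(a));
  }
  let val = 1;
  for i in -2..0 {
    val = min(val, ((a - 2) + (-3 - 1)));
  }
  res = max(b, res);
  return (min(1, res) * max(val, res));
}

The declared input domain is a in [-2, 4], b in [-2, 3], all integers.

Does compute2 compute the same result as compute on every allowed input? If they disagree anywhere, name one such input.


Evaluate both at a=1, b=-2.
compute: res = 2; ((b * 4) == min(b, 0)) -> false; b = 4; val = 1; [i=-2]; val = -5; [i=-1]; val = -5; res = 4; return 4
compute2: res = 2; ((b * 4) == min(b, 0)) -> false; b = 4; val = 1; [i=-2]; val = -5; [i=-1]; val = -5; res = 2; return 2
4 vs 2 — the two versions disagree here.
verdict: not equivalent; witness: a=1, b=-2


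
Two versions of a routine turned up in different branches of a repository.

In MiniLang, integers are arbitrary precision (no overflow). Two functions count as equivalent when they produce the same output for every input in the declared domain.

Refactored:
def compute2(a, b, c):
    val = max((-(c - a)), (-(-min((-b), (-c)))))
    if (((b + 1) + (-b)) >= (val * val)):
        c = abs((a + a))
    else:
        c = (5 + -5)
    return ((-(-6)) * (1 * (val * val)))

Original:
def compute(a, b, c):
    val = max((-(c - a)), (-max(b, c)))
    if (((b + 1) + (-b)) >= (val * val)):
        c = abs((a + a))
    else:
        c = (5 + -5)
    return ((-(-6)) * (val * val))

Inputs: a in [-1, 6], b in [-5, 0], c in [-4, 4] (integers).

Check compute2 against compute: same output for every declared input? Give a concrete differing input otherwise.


The two versions differ — the changes include min/max/abs usage differs, and arithmetic usage differs, and constant usage differs.
Tracing a=1, b=-5, c=0: compute: val becomes 1; next (((b + 1) + (-b)) >= (val * val)) evaluates to true; next c becomes 2; next final value 6 | compute2: val becomes 1; next (((b + 1) + (-b)) >= (val * val)) evaluates to true; next c becomes 2; next final value 6 — matching result 6.
An exhaustive pass over the 432 declared inputs shows identical outputs.
verdict: equivalent


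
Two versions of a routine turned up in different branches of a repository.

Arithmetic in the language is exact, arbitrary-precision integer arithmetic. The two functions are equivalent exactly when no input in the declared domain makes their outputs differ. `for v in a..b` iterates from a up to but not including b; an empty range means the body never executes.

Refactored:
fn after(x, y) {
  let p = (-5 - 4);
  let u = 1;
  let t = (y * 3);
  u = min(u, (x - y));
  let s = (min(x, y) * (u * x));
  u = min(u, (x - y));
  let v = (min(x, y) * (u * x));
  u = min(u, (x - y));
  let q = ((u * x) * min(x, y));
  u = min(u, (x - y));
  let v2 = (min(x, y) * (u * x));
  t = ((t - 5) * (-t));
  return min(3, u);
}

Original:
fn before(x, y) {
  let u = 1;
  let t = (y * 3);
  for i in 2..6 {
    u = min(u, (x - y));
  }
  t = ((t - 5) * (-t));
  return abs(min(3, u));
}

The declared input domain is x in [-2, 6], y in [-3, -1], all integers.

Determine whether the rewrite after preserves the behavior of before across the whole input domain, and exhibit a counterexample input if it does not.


Evaluate both at x=-2, y=-1.
before: u becomes 1; next t becomes -3; next at i=2:; next u becomes -1; next at i=3:; next u becomes -1; next at i=4:; next u becomes -1; next at i=5:; next u becomes -1; next t becomes -24; next final value 1
after: p becomes -9; next u becomes 1; next t becomes -3; next u becomes -1; next s becomes -4; next u becomes -1; next v becomes -4; next u becomes -1; next q becomes -4; next u becomes -1; next v2 becomes -4; next t becomes -24; next final value -1
1 != -1, so the rewrite changes behavior.
verdict: not equivalent; witness: x=-2, y=-1


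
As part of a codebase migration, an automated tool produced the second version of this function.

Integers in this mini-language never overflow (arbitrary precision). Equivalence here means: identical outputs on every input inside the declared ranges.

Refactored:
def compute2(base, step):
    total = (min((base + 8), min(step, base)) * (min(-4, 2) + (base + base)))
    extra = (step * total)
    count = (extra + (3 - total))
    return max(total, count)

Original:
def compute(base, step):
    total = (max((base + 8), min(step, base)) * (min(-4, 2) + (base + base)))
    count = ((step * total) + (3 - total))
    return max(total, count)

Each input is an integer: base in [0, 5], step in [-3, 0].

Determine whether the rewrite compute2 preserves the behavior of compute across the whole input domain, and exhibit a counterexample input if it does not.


Take base=0, step=-3.
compute: total := -32 | count := 131 | result 131
compute2: total := 12 | extra := -36 | count := -45 | result 12
131 against 12: the behavior changed.
verdict: not equivalent; witness: base=0, step=-3


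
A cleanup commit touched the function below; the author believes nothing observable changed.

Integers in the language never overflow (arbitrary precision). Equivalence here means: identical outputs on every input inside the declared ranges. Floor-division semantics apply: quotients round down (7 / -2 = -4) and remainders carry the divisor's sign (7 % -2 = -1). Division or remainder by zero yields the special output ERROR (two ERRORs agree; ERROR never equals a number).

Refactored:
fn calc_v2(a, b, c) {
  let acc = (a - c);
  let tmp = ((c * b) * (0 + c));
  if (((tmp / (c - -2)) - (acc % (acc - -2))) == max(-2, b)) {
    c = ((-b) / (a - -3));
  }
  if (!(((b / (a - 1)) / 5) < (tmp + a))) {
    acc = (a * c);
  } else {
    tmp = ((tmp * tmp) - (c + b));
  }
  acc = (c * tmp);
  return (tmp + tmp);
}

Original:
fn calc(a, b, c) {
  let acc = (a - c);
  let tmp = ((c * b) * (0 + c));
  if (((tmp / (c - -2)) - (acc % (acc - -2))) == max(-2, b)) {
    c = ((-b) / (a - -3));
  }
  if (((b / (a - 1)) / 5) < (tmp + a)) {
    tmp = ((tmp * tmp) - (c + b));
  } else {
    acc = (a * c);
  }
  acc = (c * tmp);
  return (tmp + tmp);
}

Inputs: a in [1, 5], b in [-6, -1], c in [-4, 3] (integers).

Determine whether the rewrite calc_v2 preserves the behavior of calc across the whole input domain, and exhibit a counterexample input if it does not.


Equivalent — the differences include boolean connective usage differs, yet no declared input distinguishes the two.
Tracing a=4, b=-5, c=-2: calc: acc := 6 | tmp := -20 | divide-by-zero, output ERROR | calc_v2: acc := 6 | tmp := -20 | divide-by-zero, output ERROR — matching result ERROR.
Across all 240 domain points the two functions coincide.
verdict: equivalent


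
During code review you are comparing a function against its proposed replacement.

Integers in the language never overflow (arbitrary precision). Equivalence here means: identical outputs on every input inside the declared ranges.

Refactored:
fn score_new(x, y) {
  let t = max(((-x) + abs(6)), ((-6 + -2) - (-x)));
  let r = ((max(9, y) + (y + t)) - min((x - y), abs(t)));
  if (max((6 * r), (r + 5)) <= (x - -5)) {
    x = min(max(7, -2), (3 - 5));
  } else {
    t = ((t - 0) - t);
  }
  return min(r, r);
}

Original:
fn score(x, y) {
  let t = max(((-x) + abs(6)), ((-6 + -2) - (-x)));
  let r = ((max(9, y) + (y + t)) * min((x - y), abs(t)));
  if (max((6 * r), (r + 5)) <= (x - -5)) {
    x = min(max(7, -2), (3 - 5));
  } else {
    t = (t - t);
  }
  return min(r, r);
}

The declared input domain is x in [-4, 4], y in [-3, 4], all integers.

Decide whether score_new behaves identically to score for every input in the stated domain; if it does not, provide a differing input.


Consider the input x=-4, y=-3.
score: t = 10; r = -16; (max((6 * r), (r + 5)) <= (x - -5)) -> true; x = -2; return -16
score_new: t = 10; r = 17; (max((6 * r), (r + 5)) <= (x - -5)) -> false; t = 0; return 17
-16 vs 17 — the two versions disagree here.
verdict: not equivalent; witness: x=-4, y=-3


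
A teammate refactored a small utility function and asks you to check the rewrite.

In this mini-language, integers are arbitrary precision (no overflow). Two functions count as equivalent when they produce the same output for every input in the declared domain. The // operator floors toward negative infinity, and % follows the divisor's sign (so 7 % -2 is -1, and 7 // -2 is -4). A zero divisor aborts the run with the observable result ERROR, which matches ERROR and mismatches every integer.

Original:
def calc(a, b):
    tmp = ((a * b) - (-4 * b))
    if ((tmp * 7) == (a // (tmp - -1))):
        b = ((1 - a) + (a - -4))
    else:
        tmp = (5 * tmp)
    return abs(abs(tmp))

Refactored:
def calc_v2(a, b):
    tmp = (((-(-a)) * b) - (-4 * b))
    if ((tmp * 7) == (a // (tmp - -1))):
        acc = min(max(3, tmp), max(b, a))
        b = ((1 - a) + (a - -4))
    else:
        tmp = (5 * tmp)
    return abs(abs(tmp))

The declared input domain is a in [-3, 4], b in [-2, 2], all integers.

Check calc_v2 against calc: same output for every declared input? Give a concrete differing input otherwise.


Changes here: min/max/abs usage differs, plus local variable names differ, plus constant usage differs, plus statement counts differ; the full 40-point sweep finds no disagreement.
verdict: equivalent


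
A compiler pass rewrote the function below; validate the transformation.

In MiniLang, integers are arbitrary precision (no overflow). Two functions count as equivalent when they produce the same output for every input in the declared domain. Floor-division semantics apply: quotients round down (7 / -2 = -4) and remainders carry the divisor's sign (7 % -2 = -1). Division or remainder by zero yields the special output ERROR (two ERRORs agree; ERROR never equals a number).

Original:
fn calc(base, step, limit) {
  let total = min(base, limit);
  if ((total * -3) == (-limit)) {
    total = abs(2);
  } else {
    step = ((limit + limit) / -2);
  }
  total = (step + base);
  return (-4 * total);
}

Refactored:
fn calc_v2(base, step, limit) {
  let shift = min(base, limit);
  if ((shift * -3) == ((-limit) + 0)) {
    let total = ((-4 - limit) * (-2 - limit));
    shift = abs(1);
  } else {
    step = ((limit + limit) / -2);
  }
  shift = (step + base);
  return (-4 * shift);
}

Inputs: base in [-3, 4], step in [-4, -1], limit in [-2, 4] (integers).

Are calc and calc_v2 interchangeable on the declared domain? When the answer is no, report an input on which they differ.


Equivalent. The one real change (`2` became `1`) has no effect anywhere in the declared ranges.
An exhaustive pass over the 224 declared inputs shows identical outputs.
Tracing base=-2, step=-1, limit=-2: calc: total becomes -2; next ((total * -3) == (-limit)) evaluates to false; next step becomes 2; next total becomes 0; next final value 0 | calc_v2: shift becomes -2; next ((shift * -3) == ((-limit) + 0)) evaluates to false; next step becomes 2; next shift becomes 0; next final value 0 — matching result 0.
verdict: equivalent


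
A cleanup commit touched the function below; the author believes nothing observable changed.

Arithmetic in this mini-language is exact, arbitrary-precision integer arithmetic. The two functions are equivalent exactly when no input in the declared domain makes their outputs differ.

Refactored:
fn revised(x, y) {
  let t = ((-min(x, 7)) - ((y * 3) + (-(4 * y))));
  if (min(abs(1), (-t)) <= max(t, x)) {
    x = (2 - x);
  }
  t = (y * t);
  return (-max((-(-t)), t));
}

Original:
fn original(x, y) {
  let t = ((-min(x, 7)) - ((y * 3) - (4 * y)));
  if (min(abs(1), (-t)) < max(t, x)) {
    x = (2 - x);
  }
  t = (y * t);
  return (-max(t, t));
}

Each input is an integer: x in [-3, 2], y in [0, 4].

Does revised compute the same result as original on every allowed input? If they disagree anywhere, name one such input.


The suspicious edit (`(min(abs(1), (-t)) < max(t, x))` became `(min(abs(1), (-t)) <= max(t, x))`) never changes the result for any input inside the declared domain.
Spot check at x=0, y=3 — original: t becomes 3; next (min(abs(1), (-t)) < max(t, x)) evaluates to true; next x becomes 2; next t becomes 9; next final value -9. revised: t becomes 3; next (min(abs(1), (-t)) <= max(t, x)) evaluates to true; next x becomes 2; next t becomes 9; next final value -9. Both give -9.
Sweeping the whole domain (30 inputs) finds no disagreement.
verdict: equivalent


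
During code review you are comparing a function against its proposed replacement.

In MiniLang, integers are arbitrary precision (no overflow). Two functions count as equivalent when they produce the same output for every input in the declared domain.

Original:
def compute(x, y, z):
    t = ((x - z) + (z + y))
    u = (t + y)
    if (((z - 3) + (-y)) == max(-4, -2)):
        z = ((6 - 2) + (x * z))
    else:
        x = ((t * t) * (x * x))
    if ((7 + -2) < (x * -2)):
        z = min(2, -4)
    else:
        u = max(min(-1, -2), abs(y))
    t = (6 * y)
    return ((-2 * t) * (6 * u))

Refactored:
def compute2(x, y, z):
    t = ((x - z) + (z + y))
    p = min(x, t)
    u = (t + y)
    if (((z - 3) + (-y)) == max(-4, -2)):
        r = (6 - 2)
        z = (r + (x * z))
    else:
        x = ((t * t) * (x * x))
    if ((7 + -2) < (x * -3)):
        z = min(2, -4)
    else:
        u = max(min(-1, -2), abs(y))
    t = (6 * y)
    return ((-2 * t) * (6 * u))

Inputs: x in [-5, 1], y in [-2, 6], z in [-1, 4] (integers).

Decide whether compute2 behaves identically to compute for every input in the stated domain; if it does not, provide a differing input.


Not equivalent: x=-2, y=-2, z=-1 separates them (288 vs -864).
compute: t := -4 | u := -6 | (((z - 3) + (-y)) == max(-4, -2)): true | z := 6 | ((7 + -2) < (x * -2)): false | u := 2 | t := -12 | result 288
compute2: t := -4 | p := -4 | u := -6 | (((z - 3) + (-y)) == max(-4, -2)): true | r := 4 | z := 6 | ((7 + -2) < (x * -3)): true | z := -4 | t := -12 | result -864
verdict: not equivalent; witness: x=-2, y=-2, z=-1
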